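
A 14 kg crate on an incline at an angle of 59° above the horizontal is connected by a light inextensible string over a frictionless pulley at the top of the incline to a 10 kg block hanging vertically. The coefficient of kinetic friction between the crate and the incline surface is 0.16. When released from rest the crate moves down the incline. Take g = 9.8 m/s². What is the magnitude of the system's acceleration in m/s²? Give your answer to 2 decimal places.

0.35 m/s²

For the crate on the incline: the weight component along the slope is m₁g sin 59° = 14 × 9.8 × 0.8572 = 117.608 N and the normal force is N = m₁g cos 59° = 70.663 N.
Kinetic friction opposes the crate's motion down the incline: f = μN = 0.16 × 70.663 = 11.306 N acting up the slope.
Newton's second law for the crate (down-slope positive): 117.608 − 11.306 − T = 14 a. For the hanging block (upward positive): T − 10 × 9.8 = 10 a.
Adding the two equations eliminates T: 8.302 = 24 a, so a = 0.3459 m/s².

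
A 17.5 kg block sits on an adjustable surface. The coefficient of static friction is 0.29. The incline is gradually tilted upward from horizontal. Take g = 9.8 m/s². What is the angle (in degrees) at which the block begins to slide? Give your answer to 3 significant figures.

16.2°

At the threshold of sliding, static friction is at its maximum μ_s N and exactly balances the weight component along the incline: mg sin θ = μ_s mg cos θ.
Hence tan θ = μ_s = 0.29, so θ = arctan(0.29) = 16.1722°.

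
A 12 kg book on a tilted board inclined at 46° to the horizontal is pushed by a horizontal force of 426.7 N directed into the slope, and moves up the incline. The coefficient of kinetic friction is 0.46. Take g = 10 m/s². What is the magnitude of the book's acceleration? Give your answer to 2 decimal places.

2.55 m/s²

The horizontal push has components F cos 46° = 426.7 × 0.6947 = 296.428 N up the incline and F sin 46° = 426.7 × 0.7193 = 306.925 N pressing into the surface.
The normal force is therefore N = mg cos 46° + F sin 46° = 83.364 + 306.925 = 390.289 N, and kinetic friction down the slope is μN = 0.46 × 390.289 = 179.533 N.
Along the incline: F cos 46° − mg sin 46° − μN = ma, so 296.428 − 86.316 − 179.533 = 12 a, giving a = 2.5483 m/s².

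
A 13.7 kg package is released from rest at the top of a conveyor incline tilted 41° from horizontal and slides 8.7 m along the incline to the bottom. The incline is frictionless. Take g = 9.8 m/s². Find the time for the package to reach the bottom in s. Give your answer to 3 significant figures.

The weight component along the incline is mg sin 41° = 88.082 N and the normal force is N = mg cos 41° = 101.327 N.
With no friction, a = g sin 41° = 6.4294 m/s².
Starting from rest, L = ½at², so t = √(2L/a) = √(2 × 8.7 / 6.4294) = 1.6451 s.

1.65 s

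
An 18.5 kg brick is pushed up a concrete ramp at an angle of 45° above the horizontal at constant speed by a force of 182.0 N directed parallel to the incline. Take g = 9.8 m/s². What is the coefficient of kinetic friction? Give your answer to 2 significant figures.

0.42

At constant speed ΣF = 0 along the incline. The applied 182.0 N acts up the slope; the weight component mg sin 45° = 128.198 N and kinetic friction μN both act down the slope.
So 182.0 = 128.198 + μ × 128.198, giving μ = (182.0 − 128.198) / 128.198 = 0.4197.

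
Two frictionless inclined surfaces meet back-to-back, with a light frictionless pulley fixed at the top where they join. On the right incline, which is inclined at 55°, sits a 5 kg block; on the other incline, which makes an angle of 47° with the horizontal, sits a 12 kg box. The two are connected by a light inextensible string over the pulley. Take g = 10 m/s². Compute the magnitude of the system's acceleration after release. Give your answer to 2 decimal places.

Resolve each weight along its own incline: the 5 kg mass has component 5 × 10 × sin 55° = 40.958 N down its slope, and the 12 kg mass has 12 × 10 × sin 47° = 87.762 N down its slope.
The 12 kg side's 87.762 N exceeds the other side's 40.958 N, so that mass slides down and the 5 kg mass slides up. Taking that direction as positive, Newton's second law for the whole system gives 87.762 − 40.958 = (5 + 12) a, so a = 46.804 / 17 = 2.7532 m/s².

2.75 m/s²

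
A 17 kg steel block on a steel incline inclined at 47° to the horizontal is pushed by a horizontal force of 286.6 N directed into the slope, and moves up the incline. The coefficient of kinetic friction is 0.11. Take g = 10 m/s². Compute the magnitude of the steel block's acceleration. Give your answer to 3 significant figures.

The horizontal push has components F cos 47° = 286.6 × 0.6820 = 195.461 N up the incline and F sin 47° = 286.6 × 0.7314 = 209.619 N pressing into the surface.
The normal force is therefore N = mg cos 47° + F sin 47° = 115.940 + 209.619 = 325.559 N, and kinetic friction down the slope is μN = 0.11 × 325.559 = 35.811 N.
Along the incline: F cos 47° − mg sin 47° − μN = ma, so 195.461 − 124.338 − 35.811 = 17 a, giving a = 2.0772 m/s².

2.08 m/s²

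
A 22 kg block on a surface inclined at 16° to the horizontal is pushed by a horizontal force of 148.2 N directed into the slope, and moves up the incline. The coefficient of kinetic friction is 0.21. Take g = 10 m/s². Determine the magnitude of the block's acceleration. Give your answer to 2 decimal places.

The horizontal push has components F cos 16° = 148.2 × 0.9613 = 142.465 N up the incline and F sin 16° = 148.2 × 0.2756 = 40.844 N pressing into the surface.
The normal force is therefore N = mg cos 16° + F sin 16° = 211.486 + 40.844 = 252.330 N, and kinetic friction down the slope is μN = 0.21 × 252.330 = 52.989 N.
Along the incline: F cos 16° − mg sin 16° − μN = ma, so 142.465 − 60.632 − 52.989 = 22 a, giving a = 1.3111 m/s².

1.31 m/s²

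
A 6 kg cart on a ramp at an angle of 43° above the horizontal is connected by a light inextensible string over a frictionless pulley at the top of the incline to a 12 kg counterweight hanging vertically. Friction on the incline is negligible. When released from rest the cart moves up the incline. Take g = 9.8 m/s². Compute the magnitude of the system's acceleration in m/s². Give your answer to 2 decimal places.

For the cart on the incline: the weight component along the slope is m₁g sin 43° = 6 × 9.8 × 0.6820 = 40.102 N and the normal force is N = m₁g cos 43° = 43.004 N.
Newton's second law for the cart (up-slope positive): T − 40.102 = 6 a. For the hanging counterweight (downward positive): 12 × 9.8 − T = 12 a.
Adding the two equations eliminates T: 77.498 = 18 a, so a = 4.3054 m/s².

4.31 m/s²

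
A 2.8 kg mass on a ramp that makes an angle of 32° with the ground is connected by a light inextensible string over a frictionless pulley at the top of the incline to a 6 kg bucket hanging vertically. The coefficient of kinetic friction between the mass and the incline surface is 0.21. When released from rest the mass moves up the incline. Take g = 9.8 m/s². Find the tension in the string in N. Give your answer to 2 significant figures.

32 N

For the mass on the incline: the weight component along the slope is m₁g sin 32° = 2.8 × 9.8 × 0.5299 = 14.540 N and the normal force is N = m₁g cos 32° = 23.270 N.
Kinetic friction opposes the mass's motion up the incline: f = μN = 0.21 × 23.270 = 4.887 N acting down the slope.
Newton's second law for the mass (up-slope positive): T − 14.540 − 4.887 = 2.8 a. For the hanging bucket (downward positive): 6 × 9.8 − T = 6 a.
Adding the two equations eliminates T: 39.373 = 8.8 a, so a = 4.4742 m/s².
Then from the hanging bucket's equation, T = 6 × (9.8 − 4.4742) = 31.955 N.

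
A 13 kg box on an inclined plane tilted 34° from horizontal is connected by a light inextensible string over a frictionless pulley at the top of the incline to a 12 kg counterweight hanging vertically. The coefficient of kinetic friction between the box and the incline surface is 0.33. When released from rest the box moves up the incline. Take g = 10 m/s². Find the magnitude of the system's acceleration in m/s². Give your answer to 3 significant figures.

For the box on the incline: the weight component along the slope is m₁g sin 34° = 13 × 10 × 0.5592 = 72.696 N and the normal force is N = m₁g cos 34° = 107.775 N.
Kinetic friction opposes the box's motion up the incline: f = μN = 0.33 × 107.775 = 35.566 N acting down the slope.
Newton's second law for the box (up-slope positive): T − 72.696 − 35.566 = 13 a. For the hanging counterweight (downward positive): 12 × 10 − T = 12 a.
Adding the two equations eliminates T: 11.738 = 25 a, so a = 0.4695 m/s².

0.470 m/s²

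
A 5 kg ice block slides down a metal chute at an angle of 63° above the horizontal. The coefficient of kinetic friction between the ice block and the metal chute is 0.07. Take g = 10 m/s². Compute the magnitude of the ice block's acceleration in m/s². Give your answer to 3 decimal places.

Resolving the weight along the incline: the component pulling the ice block down the slope is mg sin 63° = 5 × 10 × 0.8910 = 44.550 N, and the normal force is N = mg cos 63° = 5 × 10 × 0.4540 = 22.700 N.
Kinetic friction acts up the slope with magnitude f = μN = 0.07 × 22.700 = 1.589 N.
Net force along the incline is 44.550 − 1.589 = 42.961 N, so a = 42.961 / 5 = 8.5922 m/s².

8.592 m/s²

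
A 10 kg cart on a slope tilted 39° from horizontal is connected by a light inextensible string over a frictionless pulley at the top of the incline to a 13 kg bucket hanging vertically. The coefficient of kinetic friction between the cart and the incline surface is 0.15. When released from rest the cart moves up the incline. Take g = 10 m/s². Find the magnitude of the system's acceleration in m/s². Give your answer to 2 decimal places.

2.41 m/s²

For the cart on the incline: the weight component along the slope is m₁g sin 39° = 10 × 10 × 0.6293 = 62.930 N and the normal force is N = m₁g cos 39° = 77.715 N.
Kinetic friction opposes the cart's motion up the incline: f = μN = 0.15 × 77.715 = 11.657 N acting down the slope.
Newton's second law for the cart (up-slope positive): T − 62.930 − 11.657 = 10 a. For the hanging bucket (downward positive): 13 × 10 − T = 13 a.
Adding the two equations eliminates T: 55.413 = 23 a, so a = 2.4093 m/s².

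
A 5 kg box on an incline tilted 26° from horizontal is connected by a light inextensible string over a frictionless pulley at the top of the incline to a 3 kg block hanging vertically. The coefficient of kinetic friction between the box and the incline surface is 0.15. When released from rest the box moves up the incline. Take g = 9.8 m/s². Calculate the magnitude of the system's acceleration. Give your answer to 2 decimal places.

0.16 m/s²

For the box on the incline: the weight component along the slope is m₁g sin 26° = 5 × 9.8 × 0.4384 = 21.482 N and the normal force is N = m₁g cos 26° = 44.041 N.
Kinetic friction opposes the box's motion up the incline: f = μN = 0.15 × 44.041 = 6.606 N acting down the slope.
Newton's second law for the box (up-slope positive): T − 21.482 − 6.606 = 5 a. For the hanging block (downward positive): 3 × 9.8 − T = 3 a.
Adding the two equations eliminates T: 1.312 = 8 a, so a = 0.1640 m/s².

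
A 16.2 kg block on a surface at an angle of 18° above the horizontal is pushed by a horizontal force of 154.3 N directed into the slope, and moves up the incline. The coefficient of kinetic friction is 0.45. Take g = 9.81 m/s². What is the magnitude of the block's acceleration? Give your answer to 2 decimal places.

0.50 m/s²

The horizontal push has components F cos 18° = 154.3 × 0.9511 = 146.755 N up the incline and F sin 18° = 154.3 × 0.3090 = 47.679 N pressing into the surface.
The normal force is therefore N = mg cos 18° + F sin 18° = 151.151 + 47.679 = 198.830 N, and kinetic friction down the slope is μN = 0.45 × 198.830 = 89.474 N.
Along the incline: F cos 18° − mg sin 18° − μN = ma, so 146.755 − 49.107 − 89.474 = 16.2 a, giving a = 0.5046 m/s².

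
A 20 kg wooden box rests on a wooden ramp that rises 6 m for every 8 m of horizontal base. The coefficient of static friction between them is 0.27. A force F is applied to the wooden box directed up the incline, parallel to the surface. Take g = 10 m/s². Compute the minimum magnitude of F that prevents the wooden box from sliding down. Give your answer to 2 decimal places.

The normal force is N = mg cos 36.87° = 160.000 N. With F at its minimum the wooden box is on the verge of sliding down, so static friction is at its maximum μ_s N = 0.27 × 160.000 = 43.200 N and acts up the slope.
Equilibrium along the incline: F + μ_s N = mg sin 36.87°, so F = 120.000 − 43.200 = 76.800 N.

76.80 N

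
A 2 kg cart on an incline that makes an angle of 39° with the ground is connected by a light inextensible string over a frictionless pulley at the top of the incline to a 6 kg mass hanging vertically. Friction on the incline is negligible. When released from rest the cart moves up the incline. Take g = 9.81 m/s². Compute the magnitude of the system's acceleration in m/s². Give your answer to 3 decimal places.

5.814 m/s²

For the cart on the incline: the weight component along the slope is m₁g sin 39° = 2 × 9.81 × 0.6293 = 12.347 N and the normal force is N = m₁g cos 39° = 15.248 N.
Newton's second law for the cart (up-slope positive): T − 12.347 = 2 a. For the hanging mass (downward positive): 6 × 9.81 − T = 6 a.
Adding the two equations eliminates T: 46.513 = 8 a, so a = 5.8141 m/s².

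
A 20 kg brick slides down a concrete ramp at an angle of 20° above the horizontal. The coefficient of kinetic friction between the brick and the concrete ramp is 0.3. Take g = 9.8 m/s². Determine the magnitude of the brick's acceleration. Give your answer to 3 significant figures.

0.589 m/s²

Resolving the weight along the incline: the component pulling the brick down the slope is mg sin 20° = 20 × 9.8 × 0.3420 = 67.032 N, and the normal force is N = mg cos 20° = 20 × 9.8 × 0.9397 = 184.181 N.
Kinetic friction acts up the slope with magnitude f = μN = 0.3 × 184.181 = 55.254 N.
Net force along the incline is 67.032 − 55.254 = 11.778 N, so a = 11.778 / 20 = 0.5889 m/s².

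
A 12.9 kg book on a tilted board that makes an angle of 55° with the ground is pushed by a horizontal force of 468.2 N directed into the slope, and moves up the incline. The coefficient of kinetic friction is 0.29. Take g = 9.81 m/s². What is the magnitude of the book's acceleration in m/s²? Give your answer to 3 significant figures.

The horizontal push has components F cos 55° = 468.2 × 0.5736 = 268.560 N up the incline and F sin 55° = 468.2 × 0.8192 = 383.549 N pressing into the surface.
The normal force is therefore N = mg cos 55° + F sin 55° = 72.589 + 383.549 = 456.138 N, and kinetic friction down the slope is μN = 0.29 × 456.138 = 132.280 N.
Along the incline: F cos 55° − mg sin 55° − μN = ma, so 268.560 − 103.669 − 132.280 = 12.9 a, giving a = 2.5280 m/s².

2.53 m/s²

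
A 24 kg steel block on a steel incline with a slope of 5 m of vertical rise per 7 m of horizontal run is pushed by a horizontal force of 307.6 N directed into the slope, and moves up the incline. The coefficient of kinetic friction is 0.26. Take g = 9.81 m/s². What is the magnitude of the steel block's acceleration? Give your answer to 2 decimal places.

The horizontal push has components F cos 35.54° = 307.6 × 0.8137 = 250.294 N up the incline and F sin 35.54° = 307.6 × 0.5812 = 178.777 N pressing into the surface.
The normal force is therefore N = mg cos 35.54° + F sin 35.54° = 191.578 + 178.777 = 370.355 N, and kinetic friction down the slope is μN = 0.26 × 370.355 = 96.292 N.
Along the incline: F cos 35.54° − mg sin 35.54° − μN = ma, so 250.294 − 136.838 − 96.292 = 24 a, giving a = 0.7152 m/s².

0.72 m/s²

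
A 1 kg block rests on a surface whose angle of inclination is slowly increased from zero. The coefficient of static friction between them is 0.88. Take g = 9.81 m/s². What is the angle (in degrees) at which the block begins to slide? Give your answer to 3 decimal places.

At the threshold of sliding, static friction is at its maximum μ_s N and exactly balances the weight component along the incline: mg sin θ = μ_s mg cos θ.
Hence tan θ = μ_s = 0.88, so θ = arctan(0.88) = 41.3478°.

41.348°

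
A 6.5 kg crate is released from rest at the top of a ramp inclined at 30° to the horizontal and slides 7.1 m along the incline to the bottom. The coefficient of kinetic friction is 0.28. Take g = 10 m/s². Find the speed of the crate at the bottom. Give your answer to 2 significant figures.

6.0 m/s

The weight component along the incline is mg sin 30° = 32.500 N and the normal force is N = mg cos 30° = 56.292 N.
Friction up the slope is f = μN = 0.28 × 56.292 = 15.762 N, so the net downslope force is 32.500 − 15.762 = 16.738 N and a = 16.738 / 6.5 = 2.5751 m/s².
Starting from rest over a distance of 7.1 m, v² = 2aL = 2 × 2.5751 × 7.1 = 36.5664, so v = 6.0470 m/s.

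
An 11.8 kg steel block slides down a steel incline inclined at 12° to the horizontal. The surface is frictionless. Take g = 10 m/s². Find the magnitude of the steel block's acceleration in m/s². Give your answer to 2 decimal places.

Resolving the weight along the incline: the component pulling the steel block down the slope is mg sin 12° = 11.8 × 10 × 0.2079 = 24.532 N, and the normal force is N = mg cos 12° = 11.8 × 10 × 0.9781 = 115.416 N.
With no friction the net force along the incline is 24.532 N, so a = g sin 12° = 24.532 / 11.8 = 2.0790 m/s².

2.08 m/s²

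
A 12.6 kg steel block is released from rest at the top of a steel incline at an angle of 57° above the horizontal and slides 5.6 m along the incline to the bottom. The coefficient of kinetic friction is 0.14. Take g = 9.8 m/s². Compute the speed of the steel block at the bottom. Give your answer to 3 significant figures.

9.15 m/s

The weight component along the incline is mg sin 57° = 103.559 N and the normal force is N = mg cos 57° = 67.252 N.
Friction up the slope is f = μN = 0.14 × 67.252 = 9.415 N, so the net downslope force is 103.559 − 9.415 = 94.144 N and a = 94.144 / 12.6 = 7.4717 m/s².
Starting from rest over a distance of 5.6 m, v² = 2aL = 2 × 7.4717 × 5.6 = 83.6830, so v = 9.1478 m/s.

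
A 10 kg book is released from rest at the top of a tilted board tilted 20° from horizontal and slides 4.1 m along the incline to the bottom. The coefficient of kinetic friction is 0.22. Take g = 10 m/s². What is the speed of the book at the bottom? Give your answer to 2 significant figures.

3.3 m/s

The weight component along the incline is mg sin 20° = 34.202 N and the normal force is N = mg cos 20° = 93.969 N.
Friction up the slope is f = μN = 0.22 × 93.969 = 20.673 N, so the net downslope force is 34.202 − 20.673 = 13.529 N and a = 13.529 / 10 = 1.3529 m/s².
Starting from rest over a distance of 4.1 m, v² = 2aL = 2 × 1.3529 × 4.1 = 11.0938, so v = 3.3307 m/s.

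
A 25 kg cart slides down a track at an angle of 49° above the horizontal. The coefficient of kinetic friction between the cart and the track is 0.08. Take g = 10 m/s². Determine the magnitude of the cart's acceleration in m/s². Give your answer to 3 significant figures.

7.02 m/s²

Resolving the weight along the incline: the component pulling the cart down the slope is mg sin 49° = 25 × 10 × 0.7547 = 188.675 N, and the normal force is N = mg cos 49° = 25 × 10 × 0.6561 = 164.025 N.
Kinetic friction acts up the slope with magnitude f = μN = 0.08 × 164.025 = 13.122 N.
Net force along the incline is 188.675 − 13.122 = 175.553 N, so a = 175.553 / 25 = 7.0221 m/s².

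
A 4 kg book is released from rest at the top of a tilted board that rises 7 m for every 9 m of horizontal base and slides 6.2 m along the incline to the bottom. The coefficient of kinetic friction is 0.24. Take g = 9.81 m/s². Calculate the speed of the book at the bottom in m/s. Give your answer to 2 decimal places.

7.19 m/s

The weight component along the incline is mg sin 37.87° = 24.091 N and the normal force is N = mg cos 37.87° = 30.974 N.
Friction up the slope is f = μN = 0.24 × 30.974 = 7.434 N, so the net downslope force is 24.091 − 7.434 = 16.657 N and a = 16.657 / 4 = 4.1643 m/s².
Starting from rest over a distance of 6.2 m, v² = 2aL = 2 × 4.1643 × 6.2 = 51.6373, so v = 7.1859 m/s.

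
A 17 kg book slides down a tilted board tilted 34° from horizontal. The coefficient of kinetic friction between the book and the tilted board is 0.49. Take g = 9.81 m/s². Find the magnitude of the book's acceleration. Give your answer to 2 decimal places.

1.50 m/s²

Resolving the weight along the incline: the component pulling the book down the slope is mg sin 34° = 17 × 9.81 × 0.5592 = 93.258 N, and the normal force is N = mg cos 34° = 17 × 9.81 × 0.8290 = 138.252 N.
Kinetic friction acts up the slope with magnitude f = μN = 0.49 × 138.252 = 67.743 N.
Net force along the incline is 93.258 − 67.743 = 25.515 N, so a = 25.515 / 17 = 1.5009 m/s².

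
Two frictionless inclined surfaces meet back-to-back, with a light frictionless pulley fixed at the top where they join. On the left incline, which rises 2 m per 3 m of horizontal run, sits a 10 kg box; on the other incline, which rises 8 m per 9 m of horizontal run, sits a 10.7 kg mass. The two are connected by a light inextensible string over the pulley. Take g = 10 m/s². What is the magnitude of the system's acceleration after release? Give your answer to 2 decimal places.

Resolve each weight along its own incline: the 10 kg mass has component 10 × 10 × sin 33.69° = 55.470 N down its slope, and the 10.7 kg mass has 10.7 × 10 × sin 41.63° = 71.087 N down its slope.
The 10.7 kg side's 71.087 N exceeds the other side's 55.470 N, so that mass slides down and the 10 kg mass slides up. Taking that direction as positive, Newton's second law for the whole system gives 71.087 − 55.470 = (10 + 10.7) a, so a = 15.617 / 20.7 = 0.7544 m/s².

0.75 m/s²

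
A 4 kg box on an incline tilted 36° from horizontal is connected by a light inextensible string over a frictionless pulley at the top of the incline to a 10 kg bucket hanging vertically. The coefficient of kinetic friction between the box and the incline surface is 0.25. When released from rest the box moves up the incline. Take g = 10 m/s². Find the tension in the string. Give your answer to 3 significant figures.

51.1 N

For the box on the incline: the weight component along the slope is m₁g sin 36° = 4 × 10 × 0.5878 = 23.512 N and the normal force is N = m₁g cos 36° = 32.361 N.
Kinetic friction opposes the box's motion up the incline: f = μN = 0.25 × 32.361 = 8.090 N acting down the slope.
Newton's second law for the box (up-slope positive): T − 23.512 − 8.090 = 4 a. For the hanging bucket (downward positive): 10 × 10 − T = 10 a.
Adding the two equations eliminates T: 68.398 = 14 a, so a = 4.8856 m/s².
Then from the hanging bucket's equation, T = 10 × (10 − 4.8856) = 51.144 N.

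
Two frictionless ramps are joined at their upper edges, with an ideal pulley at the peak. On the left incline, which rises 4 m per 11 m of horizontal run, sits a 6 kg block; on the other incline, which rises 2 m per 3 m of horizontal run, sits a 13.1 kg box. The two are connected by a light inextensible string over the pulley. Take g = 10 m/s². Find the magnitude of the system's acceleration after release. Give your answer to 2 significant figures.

2.7 m/s²

Resolve each weight along its own incline: the 6 kg mass has component 6 × 10 × sin 19.98° = 20.505 N down its slope, and the 13.1 kg mass has 13.1 × 10 × sin 33.69° = 72.666 N down its slope.
The 13.1 kg side's 72.666 N exceeds the other side's 20.505 N, so that mass slides down and the 6 kg mass slides up. Taking that direction as positive, Newton's second law for the whole system gives 72.666 − 20.505 = (6 + 13.1) a, so a = 52.161 / 19.1 = 2.7309 m/s².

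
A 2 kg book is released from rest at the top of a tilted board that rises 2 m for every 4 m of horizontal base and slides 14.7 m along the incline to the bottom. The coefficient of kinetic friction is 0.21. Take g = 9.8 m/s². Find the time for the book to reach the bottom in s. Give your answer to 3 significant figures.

The weight component along the incline is mg sin 26.57° = 8.765 N and the normal force is N = mg cos 26.57° = 17.531 N.
Friction up the slope is f = μN = 0.21 × 17.531 = 3.682 N, so the net downslope force is 8.765 − 3.682 = 5.083 N and a = 5.083 / 2 = 2.5415 m/s².
Starting from rest, L = ½at², so t = √(2L/a) = √(2 × 14.7 / 2.5415) = 3.4012 s.

3.40 s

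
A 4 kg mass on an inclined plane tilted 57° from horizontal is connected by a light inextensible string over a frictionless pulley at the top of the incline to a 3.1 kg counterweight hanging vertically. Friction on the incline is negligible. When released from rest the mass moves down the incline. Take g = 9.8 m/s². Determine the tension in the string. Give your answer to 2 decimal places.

31.47 N

For the mass on the incline: the weight component along the slope is m₁g sin 57° = 4 × 9.8 × 0.8387 = 32.877 N and the normal force is N = m₁g cos 57° = 21.350 N.
Newton's second law for the mass (down-slope positive): 32.877 − T = 4 a. For the hanging counterweight (upward positive): T − 3.1 × 9.8 = 3.1 a.
Adding the two equations eliminates T: 2.497 = 7.1 a, so a = 0.3517 m/s².
Then from the hanging counterweight's equation, T = 3.1 × (9.8 + 0.3517) = 31.470 N.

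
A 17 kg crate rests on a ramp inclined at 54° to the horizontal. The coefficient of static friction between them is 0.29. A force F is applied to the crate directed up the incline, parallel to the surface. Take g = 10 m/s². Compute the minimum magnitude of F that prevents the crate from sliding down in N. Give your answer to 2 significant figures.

110 N

The normal force is N = mg cos 54° = 99.923 N. With F at its minimum the crate is on the verge of sliding down, so static friction is at its maximum μ_s N = 0.29 × 99.923 = 28.978 N and acts up the slope.
Equilibrium along the incline: F + μ_s N = mg sin 54°, so F = 137.533 − 28.978 = 108.555 N.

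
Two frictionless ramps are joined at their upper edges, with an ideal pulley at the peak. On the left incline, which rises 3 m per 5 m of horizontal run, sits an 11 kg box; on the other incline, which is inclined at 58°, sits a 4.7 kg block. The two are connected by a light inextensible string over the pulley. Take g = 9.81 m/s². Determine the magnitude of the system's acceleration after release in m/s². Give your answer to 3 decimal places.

1.046 m/s²

Resolve each weight along its own incline: the 11 kg mass has component 11 × 9.81 × sin 30.96° = 55.519 N down its slope, and the 4.7 kg mass has 4.7 × 9.81 × sin 58° = 39.101 N down its slope.
The 11 kg side's 55.519 N exceeds the other side's 39.101 N, so that mass slides down and the 4.7 kg mass slides up. Taking that direction as positive, Newton's second law for the whole system gives 55.519 − 39.101 = (11 + 4.7) a, so a = 16.418 / 15.7 = 1.0457 m/s².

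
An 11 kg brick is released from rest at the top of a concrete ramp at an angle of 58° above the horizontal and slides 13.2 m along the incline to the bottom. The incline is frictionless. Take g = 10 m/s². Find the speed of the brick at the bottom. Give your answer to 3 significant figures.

The weight component along the incline is mg sin 58° = 93.285 N and the normal force is N = mg cos 58° = 58.291 N.
With no friction, a = g sin 58° = 8.4805 m/s².
Starting from rest over a distance of 13.2 m, v² = 2aL = 2 × 8.4805 × 13.2 = 223.8852, so v = 14.9628 m/s.

15.0 m/s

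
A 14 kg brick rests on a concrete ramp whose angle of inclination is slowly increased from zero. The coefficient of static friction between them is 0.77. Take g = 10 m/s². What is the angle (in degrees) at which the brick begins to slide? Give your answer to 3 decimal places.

At the threshold of sliding, static friction is at its maximum μ_s N and exactly balances the weight component along the incline: mg sin θ = μ_s mg cos θ.
Hence tan θ = μ_s = 0.77, so θ = arctan(0.77) = 37.5963°.

37.596°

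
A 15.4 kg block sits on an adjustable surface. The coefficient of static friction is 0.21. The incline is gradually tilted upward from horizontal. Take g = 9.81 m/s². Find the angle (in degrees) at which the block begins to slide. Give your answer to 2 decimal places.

At the threshold of sliding, static friction is at its maximum μ_s N and exactly balances the weight component along the incline: mg sin θ = μ_s mg cos θ.
Hence tan θ = μ_s = 0.21, so θ = arctan(0.21) = 11.8598°.

11.86°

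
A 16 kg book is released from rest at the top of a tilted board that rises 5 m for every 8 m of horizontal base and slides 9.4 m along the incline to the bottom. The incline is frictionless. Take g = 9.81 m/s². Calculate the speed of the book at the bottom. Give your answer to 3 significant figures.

The weight component along the incline is mg sin 32.01° = 83.189 N and the normal force is N = mg cos 32.01° = 133.102 N.
With no friction, a = g sin 32.01° = 5.1993 m/s².
Starting from rest over a distance of 9.4 m, v² = 2aL = 2 × 5.1993 × 9.4 = 97.7468, so v = 9.8867 m/s.

9.89 m/s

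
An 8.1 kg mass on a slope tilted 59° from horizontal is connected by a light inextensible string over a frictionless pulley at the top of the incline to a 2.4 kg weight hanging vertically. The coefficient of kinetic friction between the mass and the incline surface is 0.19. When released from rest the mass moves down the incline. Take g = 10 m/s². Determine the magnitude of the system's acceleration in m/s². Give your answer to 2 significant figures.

3.6 m/s²

For the mass on the incline: the weight component along the slope is m₁g sin 59° = 8.1 × 10 × 0.8572 = 69.433 N and the normal force is N = m₁g cos 59° = 41.718 N.
Kinetic friction opposes the mass's motion down the incline: f = μN = 0.19 × 41.718 = 7.926 N acting up the slope.
Newton's second law for the mass (down-slope positive): 69.433 − 7.926 − T = 8.1 a. For the hanging weight (upward positive): T − 2.4 × 10 = 2.4 a.
Adding the two equations eliminates T: 37.507 = 10.5 a, so a = 3.5721 m/s².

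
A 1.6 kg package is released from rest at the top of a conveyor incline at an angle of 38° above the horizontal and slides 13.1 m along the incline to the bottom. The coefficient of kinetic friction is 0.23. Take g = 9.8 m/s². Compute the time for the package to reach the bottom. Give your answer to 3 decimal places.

2.481 s

The weight component along the incline is mg sin 38° = 9.654 N and the normal force is N = mg cos 38° = 12.356 N.
Friction up the slope is f = μN = 0.23 × 12.356 = 2.842 N, so the net downslope force is 9.654 − 2.842 = 6.812 N and a = 6.812 / 1.6 = 4.2575 m/s².
Starting from rest, L = ½at², so t = √(2L/a) = √(2 × 13.1 / 4.2575) = 2.4807 s.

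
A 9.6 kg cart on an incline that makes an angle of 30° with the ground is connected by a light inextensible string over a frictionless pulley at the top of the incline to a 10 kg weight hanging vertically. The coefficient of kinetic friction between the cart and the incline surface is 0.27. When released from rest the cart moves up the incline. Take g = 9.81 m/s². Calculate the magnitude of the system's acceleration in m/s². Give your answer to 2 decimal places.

1.48 m/s²

For the cart on the incline: the weight component along the slope is m₁g sin 30° = 9.6 × 9.81 × 0.5000 = 47.088 N and the normal force is N = m₁g cos 30° = 81.559 N.
Kinetic friction opposes the cart's motion up the incline: f = μN = 0.27 × 81.559 = 22.021 N acting down the slope.
Newton's second law for the cart (up-slope positive): T − 47.088 − 22.021 = 9.6 a. For the hanging weight (downward positive): 10 × 9.81 − T = 10 a.
Adding the two equations eliminates T: 28.991 = 19.6 a, so a = 1.4791 m/s².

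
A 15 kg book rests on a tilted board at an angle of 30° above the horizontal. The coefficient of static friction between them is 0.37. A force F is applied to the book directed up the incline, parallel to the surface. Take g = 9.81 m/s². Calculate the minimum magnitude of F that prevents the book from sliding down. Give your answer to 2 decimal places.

The normal force is N = mg cos 30° = 127.436 N. With F at its minimum the book is on the verge of sliding down, so static friction is at its maximum μ_s N = 0.37 × 127.436 = 47.151 N and acts up the slope.
Equilibrium along the incline: F + μ_s N = mg sin 30°, so F = 73.575 − 47.151 = 26.424 N.

26.42 N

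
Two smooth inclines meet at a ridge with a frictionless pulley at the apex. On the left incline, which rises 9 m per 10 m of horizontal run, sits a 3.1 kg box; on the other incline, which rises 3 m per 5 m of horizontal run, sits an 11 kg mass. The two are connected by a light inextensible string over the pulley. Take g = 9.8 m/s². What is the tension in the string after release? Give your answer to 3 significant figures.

28.0 N

Resolve each weight along its own incline: the 3.1 kg mass has component 3.1 × 9.8 × sin 41.99° = 20.323 N down its slope, and the 11 kg mass has 11 × 9.8 × sin 30.96° = 55.463 N down its slope.
The 11 kg side's 55.463 N exceeds the other side's 20.323 N, so that mass slides down and the 3.1 kg mass slides up. Taking that direction as positive, Newton's second law for the whole system gives 55.463 − 20.323 = (3.1 + 11) a, so a = 35.140 / 14.1 = 2.4922 m/s².
For the 3.1 kg mass (up-slope positive): T − 20.323 = 3.1 × 2.4922, so T = 28.049 N.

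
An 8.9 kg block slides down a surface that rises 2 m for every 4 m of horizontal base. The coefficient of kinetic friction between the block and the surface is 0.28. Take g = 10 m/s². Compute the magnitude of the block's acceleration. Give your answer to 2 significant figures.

Resolving the weight along the incline: the component pulling the block down the slope is mg sin 26.57° = 8.9 × 10 × 0.4472 = 39.801 N, and the normal force is N = mg cos 26.57° = 8.9 × 10 × 0.8944 = 79.602 N.
Kinetic friction acts up the slope with magnitude f = μN = 0.28 × 79.602 = 22.289 N.
Net force along the incline is 39.801 − 22.289 = 17.512 N, so a = 17.512 / 8.9 = 1.9676 m/s².

2.0 m/s²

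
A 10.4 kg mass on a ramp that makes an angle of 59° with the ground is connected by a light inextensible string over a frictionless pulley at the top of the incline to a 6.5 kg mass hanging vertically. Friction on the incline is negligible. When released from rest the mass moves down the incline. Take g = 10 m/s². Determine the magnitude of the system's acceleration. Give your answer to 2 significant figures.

1.4 m/s²

For the mass on the incline: the weight component along the slope is m₁g sin 59° = 10.4 × 10 × 0.8572 = 89.149 N and the normal force is N = m₁g cos 59° = 53.564 N.
Newton's second law for the mass (down-slope positive): 89.149 − T = 10.4 a. For the hanging mass (upward positive): T − 6.5 × 10 = 6.5 a.
Adding the two equations eliminates T: 24.149 = 16.9 a, so a = 1.4289 m/s².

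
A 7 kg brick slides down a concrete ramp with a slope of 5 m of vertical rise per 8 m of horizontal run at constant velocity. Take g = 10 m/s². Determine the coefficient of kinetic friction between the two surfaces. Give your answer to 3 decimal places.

0.625

At constant velocity the net force along the incline is zero: mg sin 32.01° = μ mg cos 32.01°.
So μ = tan 32.01° = 0.5300 / 0.8480 = 0.6250.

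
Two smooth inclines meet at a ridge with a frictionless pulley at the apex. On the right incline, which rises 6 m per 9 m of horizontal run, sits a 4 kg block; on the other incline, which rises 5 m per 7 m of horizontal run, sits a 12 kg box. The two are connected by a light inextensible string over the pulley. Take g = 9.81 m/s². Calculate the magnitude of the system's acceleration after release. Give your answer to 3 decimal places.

Resolve each weight along its own incline: the 4 kg mass has component 4 × 9.81 × sin 33.69° = 21.766 N down its slope, and the 12 kg mass has 12 × 9.81 × sin 35.54° = 68.423 N down its slope.
The 12 kg side's 68.423 N exceeds the other side's 21.766 N, so that mass slides down and the 4 kg mass slides up. Taking that direction as positive, Newton's second law for the whole system gives 68.423 − 21.766 = (4 + 12) a, so a = 46.657 / 16 = 2.9161 m/s².

2.916 m/s²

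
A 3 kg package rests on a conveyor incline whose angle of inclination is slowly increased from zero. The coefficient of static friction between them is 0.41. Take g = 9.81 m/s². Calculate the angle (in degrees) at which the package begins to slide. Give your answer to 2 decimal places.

At the threshold of sliding, static friction is at its maximum μ_s N and exactly balances the weight component along the incline: mg sin θ = μ_s mg cos θ.
Hence tan θ = μ_s = 0.41, so θ = arctan(0.41) = 22.2936°.

22.29°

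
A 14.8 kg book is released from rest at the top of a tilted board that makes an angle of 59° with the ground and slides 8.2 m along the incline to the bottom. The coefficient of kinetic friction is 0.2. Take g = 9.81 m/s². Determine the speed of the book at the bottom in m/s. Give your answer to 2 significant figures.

11 m/s

The weight component along the incline is mg sin 59° = 124.450 N and the normal force is N = mg cos 59° = 74.777 N.
Friction up the slope is f = μN = 0.2 × 74.777 = 14.955 N, so the net downslope force is 124.450 − 14.955 = 109.495 N and a = 109.495 / 14.8 = 7.3983 m/s².
Starting from rest over a distance of 8.2 m, v² = 2aL = 2 × 7.3983 × 8.2 = 121.3321, so v = 11.0151 m/s.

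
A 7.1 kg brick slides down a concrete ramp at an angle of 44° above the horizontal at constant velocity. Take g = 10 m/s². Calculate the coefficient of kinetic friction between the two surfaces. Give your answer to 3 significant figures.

At constant velocity the net force along the incline is zero: mg sin 44° = μ mg cos 44°.
So μ = tan 44° = 0.6947 / 0.7193 = 0.9658.

0.966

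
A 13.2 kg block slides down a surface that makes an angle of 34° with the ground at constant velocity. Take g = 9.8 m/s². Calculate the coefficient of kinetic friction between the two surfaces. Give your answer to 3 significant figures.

At constant velocity the net force along the incline is zero: mg sin 34° = μ mg cos 34°.
So μ = tan 34° = 0.5592 / 0.8290 = 0.6745.

0.675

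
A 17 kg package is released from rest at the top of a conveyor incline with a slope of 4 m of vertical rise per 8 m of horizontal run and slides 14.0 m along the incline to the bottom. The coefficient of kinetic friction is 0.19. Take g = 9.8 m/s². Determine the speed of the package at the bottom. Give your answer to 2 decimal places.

8.72 m/s

The weight component along the incline is mg sin 26.57° = 74.506 N and the normal force is N = mg cos 26.57° = 149.012 N.
Friction up the slope is f = μN = 0.19 × 149.012 = 28.312 N, so the net downslope force is 74.506 − 28.312 = 46.194 N and a = 46.194 / 17 = 2.7173 m/s².
Starting from rest over a distance of 14.0 m, v² = 2aL = 2 × 2.7173 × 14.0 = 76.0844, so v = 8.7226 m/s.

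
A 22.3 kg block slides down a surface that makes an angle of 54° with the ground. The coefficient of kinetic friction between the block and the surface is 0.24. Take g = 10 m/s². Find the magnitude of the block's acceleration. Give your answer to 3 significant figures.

Resolving the weight along the incline: the component pulling the block down the slope is mg sin 54° = 22.3 × 10 × 0.8090 = 180.407 N, and the normal force is N = mg cos 54° = 22.3 × 10 × 0.5878 = 131.079 N.
Kinetic friction acts up the slope with magnitude f = μN = 0.24 × 131.079 = 31.459 N.
Net force along the incline is 180.407 − 31.459 = 148.948 N, so a = 148.948 / 22.3 = 6.6793 m/s².

6.68 m/s²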